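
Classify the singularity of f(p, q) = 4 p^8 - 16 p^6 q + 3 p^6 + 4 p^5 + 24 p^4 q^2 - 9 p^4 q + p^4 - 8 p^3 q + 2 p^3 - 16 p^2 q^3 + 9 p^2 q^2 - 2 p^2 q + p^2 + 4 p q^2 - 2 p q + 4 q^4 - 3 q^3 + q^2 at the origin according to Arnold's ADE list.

A_{2}

The Hessian of f at 0 has rank 1. Corank 1: A-series; mu = 2 gives A_2.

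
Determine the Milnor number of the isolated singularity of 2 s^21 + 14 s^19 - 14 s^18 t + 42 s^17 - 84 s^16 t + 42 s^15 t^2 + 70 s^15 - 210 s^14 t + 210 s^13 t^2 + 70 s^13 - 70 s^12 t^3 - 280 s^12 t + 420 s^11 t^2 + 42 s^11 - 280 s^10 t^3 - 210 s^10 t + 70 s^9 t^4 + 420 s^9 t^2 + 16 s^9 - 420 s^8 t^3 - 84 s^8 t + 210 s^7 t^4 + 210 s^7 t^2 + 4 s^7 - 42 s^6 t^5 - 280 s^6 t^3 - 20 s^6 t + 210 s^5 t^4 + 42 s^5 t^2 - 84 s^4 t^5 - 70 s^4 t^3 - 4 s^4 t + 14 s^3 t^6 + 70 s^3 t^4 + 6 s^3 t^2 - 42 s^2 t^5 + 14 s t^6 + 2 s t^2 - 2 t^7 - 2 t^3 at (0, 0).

8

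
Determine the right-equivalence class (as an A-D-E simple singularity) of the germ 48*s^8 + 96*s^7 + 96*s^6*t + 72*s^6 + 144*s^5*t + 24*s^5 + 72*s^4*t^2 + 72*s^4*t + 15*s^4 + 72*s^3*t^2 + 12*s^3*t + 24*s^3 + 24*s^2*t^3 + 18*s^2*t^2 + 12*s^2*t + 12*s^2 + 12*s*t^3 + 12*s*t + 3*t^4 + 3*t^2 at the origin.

A3

The Hessian of f at 0 has rank 1. Corank 1: A-series; mu = 3 gives A_3.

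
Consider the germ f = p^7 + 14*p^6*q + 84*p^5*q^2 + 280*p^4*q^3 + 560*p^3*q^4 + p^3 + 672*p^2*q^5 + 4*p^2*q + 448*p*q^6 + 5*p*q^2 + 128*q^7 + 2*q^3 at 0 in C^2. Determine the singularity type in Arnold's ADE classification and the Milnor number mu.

Type D_{8}, Milnor number mu = 8.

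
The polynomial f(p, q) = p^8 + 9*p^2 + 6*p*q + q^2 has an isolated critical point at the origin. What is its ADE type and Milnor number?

Type A_7, Milnor number mu = 7.

The Hessian of f at 0 has rank 1. Corank 1: A-series; mu = 7 gives A_7.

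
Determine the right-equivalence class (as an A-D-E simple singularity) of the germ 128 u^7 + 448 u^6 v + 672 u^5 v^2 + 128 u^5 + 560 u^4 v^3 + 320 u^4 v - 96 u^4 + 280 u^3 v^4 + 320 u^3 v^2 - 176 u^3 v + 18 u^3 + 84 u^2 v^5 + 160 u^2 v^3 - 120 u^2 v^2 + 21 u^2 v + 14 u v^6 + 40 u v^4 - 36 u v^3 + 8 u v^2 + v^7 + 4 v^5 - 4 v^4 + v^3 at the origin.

D_8

The Hessian of f at 0 has rank 0. Corank 2; j^3 = (2*u + v)*(3*u + v)^2 has shape L^2 M (L != M), so D-series; mu = 8 gives D_8.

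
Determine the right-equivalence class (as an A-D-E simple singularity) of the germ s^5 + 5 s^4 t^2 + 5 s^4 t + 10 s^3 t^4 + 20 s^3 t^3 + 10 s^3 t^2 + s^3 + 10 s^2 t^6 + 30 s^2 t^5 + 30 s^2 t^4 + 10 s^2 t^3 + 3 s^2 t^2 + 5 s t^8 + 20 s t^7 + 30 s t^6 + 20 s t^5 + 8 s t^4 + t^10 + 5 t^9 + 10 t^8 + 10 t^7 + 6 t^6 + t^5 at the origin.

The Hessian of f at 0 has rank 0. Corank 2; j^3 = s^3 is a perfect cube, so E-series; the 5-jet and mu = 8 give E_8.

E8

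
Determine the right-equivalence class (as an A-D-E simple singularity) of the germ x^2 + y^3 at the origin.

A_2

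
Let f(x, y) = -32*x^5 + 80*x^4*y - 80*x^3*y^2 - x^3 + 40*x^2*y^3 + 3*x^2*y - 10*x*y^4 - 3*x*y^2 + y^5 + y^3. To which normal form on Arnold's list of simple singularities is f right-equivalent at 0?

The Hessian of f at 0 has rank 0. Corank 2; j^3 = -(x - y)^3 is a perfect cube, so E-series; the 5-jet and mu = 8 give E_8.

E_{8}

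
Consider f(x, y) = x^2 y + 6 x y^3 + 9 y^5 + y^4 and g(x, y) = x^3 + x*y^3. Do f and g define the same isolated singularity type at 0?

No.

The Hessian of f at 0 is [[0, 0], [0, 0]] with rank 0, so corank 2. A Groebner basis of the Jacobian ideal J(f) in C{x,y} is {x*y^2, x*y/3 + y^3, x^2 - 4*x*y/3}; counting standard monomials gives mu = 5. Corank 2; j^3 = x^2*y has shape L^2 M (L != M), so D-series; mu = 5 gives D_5. The Hessian of g at 0 is [[0, 0], [0, 0]] with rank 0, so corank 2. A Groebner basis of the Jacobian ideal J(g) in C{x,y} is {x^3, x*y^2, 3*x^2 + y^3}; counting standard monomials gives mu = 7. Corank 2; j^3 = x^3 is a perfect cube, so E-series; the 4-jet and mu = 7 give E_7. f is D_5 but g is E_7, hence not right-equivalent.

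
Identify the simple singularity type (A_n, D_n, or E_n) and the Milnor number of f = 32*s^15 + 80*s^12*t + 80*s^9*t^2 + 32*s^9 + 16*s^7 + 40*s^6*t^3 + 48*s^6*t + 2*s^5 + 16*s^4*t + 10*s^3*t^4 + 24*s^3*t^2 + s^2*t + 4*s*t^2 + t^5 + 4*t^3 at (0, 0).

The Hessian of f at 0 has rank 0. Corank 2; j^3 = t*(s + 2*t)^2 has shape L^2 M (L != M), so D-series; mu = 6 gives D_6.

Type D_{6}, Milnor number mu = 6.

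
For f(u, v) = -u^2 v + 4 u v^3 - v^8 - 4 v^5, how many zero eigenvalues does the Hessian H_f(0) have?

2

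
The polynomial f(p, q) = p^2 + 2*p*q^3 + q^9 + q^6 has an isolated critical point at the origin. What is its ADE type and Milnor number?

The Hessian of f at 0 has rank 1. Corank 1: A-series; mu = 8 gives A_8.

Type A_{8}, Milnor number mu = 8.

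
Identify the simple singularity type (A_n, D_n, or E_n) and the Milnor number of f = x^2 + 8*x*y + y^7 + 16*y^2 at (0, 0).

The Hessian of f at 0 has rank 1. Corank 1: A-series; mu = 6 gives A_6.

Type A6, Milnor number mu = 6.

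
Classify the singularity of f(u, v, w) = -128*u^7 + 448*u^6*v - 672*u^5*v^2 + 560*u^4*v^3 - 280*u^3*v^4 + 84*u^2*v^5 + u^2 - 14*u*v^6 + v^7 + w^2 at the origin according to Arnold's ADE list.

A6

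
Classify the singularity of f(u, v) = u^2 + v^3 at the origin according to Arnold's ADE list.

A_{2}

The Hessian of f at 0 is [[2, 0], [0, 0]] with rank 1, so corank 1. A Groebner basis of the Jacobian ideal J(f) in C{u,v} is {v^2, u}; counting standard monomials gives mu = 2. Corank 1: A-series; mu = 2 gives A_2.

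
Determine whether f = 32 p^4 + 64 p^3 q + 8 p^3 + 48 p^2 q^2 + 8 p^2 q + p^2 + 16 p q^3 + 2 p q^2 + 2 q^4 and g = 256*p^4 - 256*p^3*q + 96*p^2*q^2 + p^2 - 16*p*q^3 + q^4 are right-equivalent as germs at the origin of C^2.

Yes.

The Hessian of f at 0 is [[2, 0], [0, 0]] with rank 1, so corank 1. A Groebner basis of the Jacobian ideal J(f) in C{p,q} is {p^2, p*q, p + q^2}; counting standard monomials gives mu = 3. Corank 1: A-series; mu = 3 gives A_3. The Hessian of g at 0 is [[2, 0], [0, 0]] with rank 1, so corank 1. A Groebner basis of the Jacobian ideal J(g) in C{p,q} is {q^3, p}; counting standard monomials gives mu = 3. Corank 1: A-series; mu = 3 gives A_3. Both have type A_3, hence right-equivalent.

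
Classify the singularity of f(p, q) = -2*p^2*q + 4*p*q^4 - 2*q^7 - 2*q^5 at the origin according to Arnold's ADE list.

The Hessian of f at 0 has rank 0. Corank 2; j^3 = -2*p^2*q has shape L^2 M (L != M), so D-series; mu = 6 gives D_6.

D6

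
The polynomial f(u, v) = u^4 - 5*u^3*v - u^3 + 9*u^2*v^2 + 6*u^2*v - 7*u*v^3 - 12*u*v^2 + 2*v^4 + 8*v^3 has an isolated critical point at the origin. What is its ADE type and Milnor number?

Type E7, Milnor number mu = 7.

The Hessian of f at 0 has rank 0. Corank 2; j^3 = -(u - 2*v)^3 is a perfect cube, so E-series; the 4-jet and mu = 7 give E_7.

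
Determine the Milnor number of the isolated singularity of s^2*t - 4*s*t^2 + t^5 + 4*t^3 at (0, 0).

The Hessian of f at 0 has rank 0. Corank 2; j^3 = t*(s - 2*t)^2 has shape L^2 M (L != M), so D-series; mu = 6 gives D_6.

6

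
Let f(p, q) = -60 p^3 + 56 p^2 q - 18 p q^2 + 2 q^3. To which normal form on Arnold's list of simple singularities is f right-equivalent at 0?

D_4

The Hessian of f at 0 is [[0, 0], [0, 0]] with rank 0, so corank 2. A Groebner basis of the Jacobian ideal J(f) in C{p,q} is {q^3, p^2 - 3*q^2/26, p*q - 9*q^2/26}; counting standard monomials gives mu = 4. Corank 2; j^3 = -2*(3*p - q)*(10*p^2 - 6*p*q + q^2) splits into three distinct lines over C (the quadratic factor has nonzero discriminant), so D_4.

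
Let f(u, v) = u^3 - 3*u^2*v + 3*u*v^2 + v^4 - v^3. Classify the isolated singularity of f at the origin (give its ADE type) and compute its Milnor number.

The Hessian of f at 0 has rank 0. Corank 2; j^3 = (u - v)^3 is a perfect cube, so E-series; the 4-jet and mu = 6 give E_6.

Type E_6, Milnor number mu = 6.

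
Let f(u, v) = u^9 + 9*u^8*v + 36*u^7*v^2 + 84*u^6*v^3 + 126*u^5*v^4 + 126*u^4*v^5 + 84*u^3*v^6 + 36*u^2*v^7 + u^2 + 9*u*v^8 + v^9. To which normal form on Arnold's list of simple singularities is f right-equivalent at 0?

The Hessian of f at 0 has rank 1. Corank 1: A-series; mu = 8 gives A_8.

A_8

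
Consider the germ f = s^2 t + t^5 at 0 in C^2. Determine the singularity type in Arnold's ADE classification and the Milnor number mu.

Type D_{6}, Milnor number mu = 6.

The Hessian of f at 0 is [[0, 0], [0, 0]] with rank 0, so corank 2. A Groebner basis of the Jacobian ideal J(f) in C{s,t} is {s^2/5 + t^4, s^3, s*t}; counting standard monomials gives mu = 6. Corank 2; j^3 = s^2*t has shape L^2 M (L != M), so D-series; mu = 6 gives D_6.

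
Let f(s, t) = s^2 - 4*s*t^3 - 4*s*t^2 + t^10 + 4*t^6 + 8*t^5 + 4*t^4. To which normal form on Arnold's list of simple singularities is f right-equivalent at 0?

The Hessian of f at 0 is [[2, 0], [0, 0]] with rank 1, so corank 1. A Groebner basis of the Jacobian ideal J(f) in C{s,t} is {s^4 - 2*s^3/3 + 4*s^2*t - 20*s^2/3 + 56*s*t^2/3 - 16*s*t/3 + 16*s/3 - 32*t^2/3, s^3*t - s^3 + 4*s^2*t - 6*s^2 + 16*s*t^2 - 4*s*t + 4*s - 8*t^2, -s^3/6 + s^2*t^2 - s^2*t + 4*s^2/3 - 10*s*t^2/3 + 2*s*t/3 - 2*s/3 + 4*t^2/3, -s/2 + t^3 + t^2}; counting standard monomials gives mu = 9. Corank 1: A-series; mu = 9 gives A_9.

A_{9}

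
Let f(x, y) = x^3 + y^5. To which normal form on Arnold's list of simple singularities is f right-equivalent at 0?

E8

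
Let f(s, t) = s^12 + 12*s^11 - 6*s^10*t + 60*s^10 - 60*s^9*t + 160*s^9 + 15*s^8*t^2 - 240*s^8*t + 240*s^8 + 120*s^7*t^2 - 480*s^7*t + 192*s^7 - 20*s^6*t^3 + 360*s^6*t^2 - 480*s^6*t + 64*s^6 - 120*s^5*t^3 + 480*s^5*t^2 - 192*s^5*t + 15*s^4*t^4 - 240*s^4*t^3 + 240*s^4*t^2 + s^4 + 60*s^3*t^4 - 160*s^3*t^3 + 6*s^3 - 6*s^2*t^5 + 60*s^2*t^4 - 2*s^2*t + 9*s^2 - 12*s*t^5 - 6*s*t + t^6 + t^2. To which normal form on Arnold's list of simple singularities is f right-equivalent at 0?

The Hessian of f at 0 has rank 1. Corank 1: A-series; mu = 5 gives A_5.

A_5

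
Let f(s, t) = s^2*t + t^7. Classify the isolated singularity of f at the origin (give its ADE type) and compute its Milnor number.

The Hessian of f at 0 has rank 0. Corank 2; j^3 = s^2*t has shape L^2 M (L != M), so D-series; mu = 8 gives D_8.

Type D_{8}, Milnor number mu = 8.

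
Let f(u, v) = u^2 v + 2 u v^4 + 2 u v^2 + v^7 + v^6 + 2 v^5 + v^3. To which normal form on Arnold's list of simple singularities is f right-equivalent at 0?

D_7

The Hessian of f at 0 is [[0, 0], [0, 0]] with rank 0, so corank 2. A Groebner basis of the Jacobian ideal J(f) in C{u,v} is {u*v + v^4 + v^2, u^3 - u^2/2 - u*v + v^3 - v^2/2, u^2*v + u^2/3 + 2*u*v/3 - v^3 + v^2/3, -u^2/6 + u*v^2 - u*v/3 + v^3 - v^2/6}; counting standard monomials gives mu = 7. Corank 2; j^3 = v*(u + v)^2 has shape L^2 M (L != M), so D-series; mu = 7 gives D_7.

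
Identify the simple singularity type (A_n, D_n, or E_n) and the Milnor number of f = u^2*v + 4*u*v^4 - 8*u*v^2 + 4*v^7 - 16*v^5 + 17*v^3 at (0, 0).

The Hessian of f at 0 has rank 0. Corank 2; j^3 = v*(u^2 - 8*u*v + 17*v^2) splits into three distinct lines over C (the quadratic factor has nonzero discriminant), so D_4.

Type D4, Milnor number mu = 4.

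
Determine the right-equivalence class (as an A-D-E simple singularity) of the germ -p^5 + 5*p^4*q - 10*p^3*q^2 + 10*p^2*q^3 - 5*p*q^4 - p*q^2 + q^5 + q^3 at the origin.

The Hessian of f at 0 has rank 0. Corank 2; j^3 = -q^2*(p - q) has shape L^2 M (L != M), so D-series; mu = 6 gives D_6.

D6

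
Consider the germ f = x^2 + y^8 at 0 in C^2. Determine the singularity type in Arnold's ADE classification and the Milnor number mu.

Type A7, Milnor number mu = 7.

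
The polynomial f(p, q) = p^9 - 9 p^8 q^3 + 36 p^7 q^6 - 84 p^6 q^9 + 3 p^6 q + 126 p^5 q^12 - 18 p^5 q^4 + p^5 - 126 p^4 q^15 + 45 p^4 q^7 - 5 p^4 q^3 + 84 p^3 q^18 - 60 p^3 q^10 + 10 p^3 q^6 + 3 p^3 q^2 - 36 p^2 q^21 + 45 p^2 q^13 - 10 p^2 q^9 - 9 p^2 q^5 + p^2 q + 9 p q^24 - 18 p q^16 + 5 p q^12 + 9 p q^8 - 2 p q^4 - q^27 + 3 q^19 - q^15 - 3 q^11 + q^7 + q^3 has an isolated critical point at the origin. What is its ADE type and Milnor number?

The Hessian of f at 0 is [[0, 0], [0, 0]] with rank 0, so corank 2. A Groebner basis of the Jacobian ideal J(f) in C{p,q} is {q^3, p^2 + 3*q^2, p*q}; counting standard monomials gives mu = 4. Corank 2; j^3 = q*(p^2 + q^2) splits into three distinct lines over C (the quadratic factor has nonzero discriminant), so D_4.

Type D_{4}, Milnor number mu = 4.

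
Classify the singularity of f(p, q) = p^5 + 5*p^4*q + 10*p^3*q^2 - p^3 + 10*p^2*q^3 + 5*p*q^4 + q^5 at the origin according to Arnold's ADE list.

The Hessian of f at 0 is [[0, 0], [0, 0]] with rank 0, so corank 2. A Groebner basis of the Jacobian ideal J(f) in C{p,q} is {q^5, p*q^3 + q^4/4, p^2}; counting standard monomials gives mu = 8. Corank 2; j^3 = -p^3 is a perfect cube, so E-series; the 5-jet and mu = 8 give E_8.

E_8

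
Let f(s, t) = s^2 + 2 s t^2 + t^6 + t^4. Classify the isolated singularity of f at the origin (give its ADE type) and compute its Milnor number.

Type A_5, Milnor number mu = 5.

The Hessian of f at 0 is [[2, 0], [0, 0]] with rank 1, so corank 1. A Groebner basis of the Jacobian ideal J(f) in C{s,t} is {s^3, s^2*t, s + t^2}; counting standard monomials gives mu = 5. Corank 1: A-series; mu = 5 gives A_5.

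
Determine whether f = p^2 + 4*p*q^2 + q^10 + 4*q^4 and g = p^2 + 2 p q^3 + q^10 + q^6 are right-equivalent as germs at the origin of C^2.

The Hessian of f at 0 is [[2, 0], [0, 0]] with rank 1, so corank 1. A Groebner basis of the Jacobian ideal J(f) in C{p,q} is {p^5, p^4*q, p/2 + q^2}; counting standard monomials gives mu = 9. Corank 1: A-series; mu = 9 gives A_9. The Hessian of g at 0 is [[2, 0], [0, 0]] with rank 1, so corank 1. A Groebner basis of the Jacobian ideal J(g) in C{p,q} is {p^3, p + q^3}; counting standard monomials gives mu = 9. Corank 1: A-series; mu = 9 gives A_9. Both have type A_9, hence right-equivalent.

Yes.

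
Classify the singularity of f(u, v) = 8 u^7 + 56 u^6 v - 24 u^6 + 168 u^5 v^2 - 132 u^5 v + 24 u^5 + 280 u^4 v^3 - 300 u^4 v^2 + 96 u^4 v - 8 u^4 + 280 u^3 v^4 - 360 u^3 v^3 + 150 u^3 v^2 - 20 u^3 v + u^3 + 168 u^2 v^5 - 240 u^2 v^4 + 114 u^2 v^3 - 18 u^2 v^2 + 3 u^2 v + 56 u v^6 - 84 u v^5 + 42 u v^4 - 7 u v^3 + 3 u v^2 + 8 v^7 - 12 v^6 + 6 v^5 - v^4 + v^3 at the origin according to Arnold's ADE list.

E_7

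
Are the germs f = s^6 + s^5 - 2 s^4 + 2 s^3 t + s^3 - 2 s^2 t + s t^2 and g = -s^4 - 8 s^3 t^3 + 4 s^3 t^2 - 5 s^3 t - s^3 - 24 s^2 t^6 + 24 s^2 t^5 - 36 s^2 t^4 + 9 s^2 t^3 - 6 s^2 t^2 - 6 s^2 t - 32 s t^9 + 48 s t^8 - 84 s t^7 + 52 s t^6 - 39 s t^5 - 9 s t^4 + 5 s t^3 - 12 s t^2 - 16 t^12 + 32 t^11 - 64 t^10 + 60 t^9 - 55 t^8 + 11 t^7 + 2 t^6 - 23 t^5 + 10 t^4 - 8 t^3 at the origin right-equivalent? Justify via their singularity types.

The Hessian of f at 0 has rank 0. Corank 2; j^3 = s*(s - t)^2 has shape L^2 M (L != M), so D-series; mu = 7 gives D_7. The Hessian of g at 0 has rank 0. Corank 2; j^3 = -(s + 2*t)^3 is a perfect cube, so E-series; the 4-jet and mu = 7 give E_7. f is D_7 but g is E_7, hence not right-equivalent.

No.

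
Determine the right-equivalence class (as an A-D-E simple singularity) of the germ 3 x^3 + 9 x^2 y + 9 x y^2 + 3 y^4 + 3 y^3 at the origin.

The Hessian of f at 0 has rank 0. Corank 2; j^3 = 3*(x + y)^3 is a perfect cube, so E-series; the 4-jet and mu = 6 give E_6.

E_6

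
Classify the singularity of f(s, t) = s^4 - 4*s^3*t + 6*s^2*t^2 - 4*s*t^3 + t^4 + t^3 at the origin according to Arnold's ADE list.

The Hessian of f at 0 is [[0, 0], [0, 0]] with rank 0, so corank 2. A Groebner basis of the Jacobian ideal J(f) in C{s,t} is {s^3 - 3*s^2*t, t^2}; counting standard monomials gives mu = 6. Corank 2; j^3 = t^3 is a perfect cube, so E-series; the 4-jet and mu = 6 give E_6.

E_{6}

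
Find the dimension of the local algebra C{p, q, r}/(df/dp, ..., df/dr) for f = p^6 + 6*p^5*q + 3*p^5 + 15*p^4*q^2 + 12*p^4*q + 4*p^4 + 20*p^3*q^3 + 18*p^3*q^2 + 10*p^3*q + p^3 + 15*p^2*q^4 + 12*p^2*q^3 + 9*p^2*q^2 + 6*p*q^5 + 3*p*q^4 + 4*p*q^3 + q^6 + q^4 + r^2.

The Hessian of f at 0 is [[0, 0, 0], [0, 0, 0], [0, 0, 2]] with rank 1, so corank 2. A Groebner basis of the Jacobian ideal J(f) in C{p,q,r} is {p^3, p^2*q, p^2/2 + p*q^2, -3*p^2/2 + q^3, r}; counting standard monomials gives mu = 6. Corank 2; j^3 = p^3 is a perfect cube, so E-series; the 4-jet and mu = 6 give E_6.

6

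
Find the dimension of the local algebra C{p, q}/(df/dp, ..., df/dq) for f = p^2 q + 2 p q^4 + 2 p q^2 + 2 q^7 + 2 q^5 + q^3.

8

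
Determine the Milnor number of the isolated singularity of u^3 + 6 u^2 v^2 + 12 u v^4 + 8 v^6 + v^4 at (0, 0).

6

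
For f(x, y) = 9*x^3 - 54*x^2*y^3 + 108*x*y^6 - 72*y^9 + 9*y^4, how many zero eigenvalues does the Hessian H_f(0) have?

The Hessian at 0 is [[0, 0], [0, 0]] of rank 0; hence corank 2.

2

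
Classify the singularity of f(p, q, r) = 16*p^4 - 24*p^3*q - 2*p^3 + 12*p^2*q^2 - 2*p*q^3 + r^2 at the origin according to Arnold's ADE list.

E_7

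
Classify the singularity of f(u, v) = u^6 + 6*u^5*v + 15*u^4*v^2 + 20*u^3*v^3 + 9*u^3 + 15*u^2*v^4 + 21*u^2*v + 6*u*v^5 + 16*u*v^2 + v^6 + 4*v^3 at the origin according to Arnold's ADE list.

The Hessian of f at 0 is [[0, 0], [0, 0]] with rank 0, so corank 2. A Groebner basis of the Jacobian ideal J(f) in C{u,v} is {-243*u*v/2 + v^5 - 81*v^2, u*v^2 + 2*v^3/3, u^2 + 5*u*v/3 + 2*v^2/3}; counting standard monomials gives mu = 7. Corank 2; j^3 = (u + v)*(3*u + 2*v)^2 has shape L^2 M (L != M), so D-series; mu = 7 gives D_7.

D_{7}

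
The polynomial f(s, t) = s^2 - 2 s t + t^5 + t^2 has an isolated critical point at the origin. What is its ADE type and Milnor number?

The Hessian of f at 0 has rank 1. Corank 1: A-series; mu = 4 gives A_4.

Type A_4, Milnor number mu = 4.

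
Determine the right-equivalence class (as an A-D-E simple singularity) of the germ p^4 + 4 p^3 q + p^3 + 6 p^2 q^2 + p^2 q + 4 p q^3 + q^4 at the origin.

The Hessian of f at 0 has rank 0. Corank 2; j^3 = p^2*(p + q) has shape L^2 M (L != M), so D-series; mu = 5 gives D_5.

D_{5}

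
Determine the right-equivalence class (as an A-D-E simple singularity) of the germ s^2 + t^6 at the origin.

A5

The Hessian of f at 0 has rank 1. Corank 1: A-series; mu = 5 gives A_5.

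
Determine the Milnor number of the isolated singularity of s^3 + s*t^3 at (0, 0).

The Hessian of f at 0 is [[0, 0], [0, 0]] with rank 0, so corank 2. A Groebner basis of the Jacobian ideal J(f) in C{s,t} is {s^3, s*t^2, 3*s^2 + t^3}; counting standard monomials gives mu = 7. Corank 2; j^3 = s^3 is a perfect cube, so E-series; the 4-jet and mu = 7 give E_7.

7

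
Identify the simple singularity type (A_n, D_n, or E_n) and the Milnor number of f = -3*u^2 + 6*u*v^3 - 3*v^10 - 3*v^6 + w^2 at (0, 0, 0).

Type A_{9}, Milnor number mu = 9.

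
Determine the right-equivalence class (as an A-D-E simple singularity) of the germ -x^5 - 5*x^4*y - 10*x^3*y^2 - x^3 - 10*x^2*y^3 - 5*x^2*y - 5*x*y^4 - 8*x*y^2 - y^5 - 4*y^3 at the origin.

The Hessian of f at 0 is [[0, 0], [0, 0]] with rank 0, so corank 2. A Groebner basis of the Jacobian ideal J(f) in C{x,y} is {x*y/5 + y^4 + 2*y^2/5, x*y^2 + 2*y^3, x^2 + 3*x*y + 2*y^2}; counting standard monomials gives mu = 6. Corank 2; j^3 = -(x + y)*(x + 2*y)^2 has shape L^2 M (L != M), so D-series; mu = 6 gives D_6.

D_6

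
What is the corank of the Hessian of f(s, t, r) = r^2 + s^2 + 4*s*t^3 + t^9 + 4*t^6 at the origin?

The Hessian at 0 is [[2, 0, 0], [0, 0, 0], [0, 0, 2]] of rank 2; hence corank 1.

1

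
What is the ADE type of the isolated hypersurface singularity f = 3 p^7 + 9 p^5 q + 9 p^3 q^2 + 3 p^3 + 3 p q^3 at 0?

E7

The Hessian of f at 0 has rank 0. Corank 2; j^3 = 3*p^3 is a perfect cube, so E-series; the 4-jet and mu = 7 give E_7.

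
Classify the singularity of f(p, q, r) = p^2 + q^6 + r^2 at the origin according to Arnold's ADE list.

The Hessian of f at 0 has rank 2. Corank 1: A-series; mu = 5 gives A_5.

A_{5}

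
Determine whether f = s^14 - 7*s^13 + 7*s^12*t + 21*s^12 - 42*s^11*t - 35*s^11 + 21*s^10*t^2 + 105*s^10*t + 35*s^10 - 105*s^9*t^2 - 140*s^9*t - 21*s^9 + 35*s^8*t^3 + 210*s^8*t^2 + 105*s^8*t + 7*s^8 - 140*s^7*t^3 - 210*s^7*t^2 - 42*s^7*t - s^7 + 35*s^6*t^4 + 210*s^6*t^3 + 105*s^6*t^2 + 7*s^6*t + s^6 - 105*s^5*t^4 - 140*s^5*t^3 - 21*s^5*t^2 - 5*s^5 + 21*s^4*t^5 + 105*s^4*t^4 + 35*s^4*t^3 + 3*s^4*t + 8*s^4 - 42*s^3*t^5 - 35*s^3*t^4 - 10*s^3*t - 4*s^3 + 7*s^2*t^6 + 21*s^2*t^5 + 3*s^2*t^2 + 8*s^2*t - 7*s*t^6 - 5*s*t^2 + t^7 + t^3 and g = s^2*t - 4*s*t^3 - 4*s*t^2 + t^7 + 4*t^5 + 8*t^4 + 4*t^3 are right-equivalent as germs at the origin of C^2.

Yes.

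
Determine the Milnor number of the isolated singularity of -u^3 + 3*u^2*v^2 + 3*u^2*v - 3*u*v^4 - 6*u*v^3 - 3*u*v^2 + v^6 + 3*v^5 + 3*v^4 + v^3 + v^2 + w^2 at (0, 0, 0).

2

The Hessian of f at 0 has rank 2. Corank 1: A-series; mu = 2 gives A_2.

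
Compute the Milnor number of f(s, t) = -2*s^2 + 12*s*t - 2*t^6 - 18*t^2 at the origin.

5

The Hessian of f at 0 has rank 1. Corank 1: A-series; mu = 5 gives A_5.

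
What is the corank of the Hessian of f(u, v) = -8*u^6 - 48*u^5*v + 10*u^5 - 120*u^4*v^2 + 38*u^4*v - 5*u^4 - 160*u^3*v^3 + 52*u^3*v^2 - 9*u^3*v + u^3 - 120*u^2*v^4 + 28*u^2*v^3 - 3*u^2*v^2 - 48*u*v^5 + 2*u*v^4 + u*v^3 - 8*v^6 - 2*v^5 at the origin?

2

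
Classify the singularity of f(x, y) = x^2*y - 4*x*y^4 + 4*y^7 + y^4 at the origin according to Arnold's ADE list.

D5

The Hessian of f at 0 is [[0, 0], [0, 0]] with rank 0, so corank 2. A Groebner basis of the Jacobian ideal J(f) in C{x,y} is {x^3, x^2/4 + y^3, x*y}; counting standard monomials gives mu = 5. Corank 2; j^3 = x^2*y has shape L^2 M (L != M), so D-series; mu = 5 gives D_5.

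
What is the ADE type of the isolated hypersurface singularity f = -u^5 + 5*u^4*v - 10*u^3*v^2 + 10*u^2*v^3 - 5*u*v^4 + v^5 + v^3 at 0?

The Hessian of f at 0 is [[0, 0], [0, 0]] with rank 0, so corank 2. A Groebner basis of the Jacobian ideal J(f) in C{u,v} is {u^4 - 4*u^3*v, v^2}; counting standard monomials gives mu = 8. Corank 2; j^3 = v^3 is a perfect cube, so E-series; the 5-jet and mu = 8 give E_8.

E8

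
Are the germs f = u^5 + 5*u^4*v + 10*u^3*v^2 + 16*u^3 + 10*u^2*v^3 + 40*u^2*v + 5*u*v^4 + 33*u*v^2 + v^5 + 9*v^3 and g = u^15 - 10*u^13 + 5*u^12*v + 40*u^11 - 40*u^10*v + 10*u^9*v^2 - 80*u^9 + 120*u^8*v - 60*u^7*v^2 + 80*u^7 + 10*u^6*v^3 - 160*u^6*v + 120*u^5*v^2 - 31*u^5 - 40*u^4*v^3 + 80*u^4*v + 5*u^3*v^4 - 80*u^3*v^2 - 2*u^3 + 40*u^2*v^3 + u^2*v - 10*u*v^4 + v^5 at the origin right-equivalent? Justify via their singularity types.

The Hessian of f at 0 has rank 0. Corank 2; j^3 = (u + v)*(4*u + 3*v)^2 has shape L^2 M (L != M), so D-series; mu = 6 gives D_6. The Hessian of g at 0 has rank 0. Corank 2; j^3 = -u^2*(2*u - v) has shape L^2 M (L != M), so D-series; mu = 6 gives D_6. Both have type D_6, hence right-equivalent.

Yes.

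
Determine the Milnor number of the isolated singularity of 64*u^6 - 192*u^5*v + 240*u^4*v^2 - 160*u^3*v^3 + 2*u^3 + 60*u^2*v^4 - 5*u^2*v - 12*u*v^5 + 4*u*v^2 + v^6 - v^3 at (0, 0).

7

The Hessian of f at 0 is [[0, 0], [0, 0]] with rank 0, so corank 2. A Groebner basis of the Jacobian ideal J(f) in C{u,v} is {-u*v/12 + v^5 + v^2/12, u*v^2 - v^3, u^2 - 3*u*v/2 + v^2/2}; counting standard monomials gives mu = 7. Corank 2; j^3 = (u - v)^2*(2*u - v) has shape L^2 M (L != M), so D-series; mu = 7 gives D_7.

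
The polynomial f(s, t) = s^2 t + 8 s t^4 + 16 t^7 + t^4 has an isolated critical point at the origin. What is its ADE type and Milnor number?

Type D5, Milnor number mu = 5.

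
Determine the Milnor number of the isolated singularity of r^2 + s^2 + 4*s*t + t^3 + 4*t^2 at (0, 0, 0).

2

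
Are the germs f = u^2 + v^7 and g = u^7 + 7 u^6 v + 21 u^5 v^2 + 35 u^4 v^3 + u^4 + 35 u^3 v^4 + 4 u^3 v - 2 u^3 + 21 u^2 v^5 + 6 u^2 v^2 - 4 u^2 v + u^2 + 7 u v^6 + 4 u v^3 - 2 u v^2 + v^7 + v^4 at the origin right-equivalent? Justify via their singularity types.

Yes.

The Hessian of f at 0 is [[2, 0], [0, 0]] with rank 1, so corank 1. A Groebner basis of the Jacobian ideal J(f) in C{u,v} is {v^6, u}; counting standard monomials gives mu = 6. Corank 1: A-series; mu = 6 gives A_6. The Hessian of g at 0 is [[2, 0], [0, 0]] with rank 1, so corank 1. A Groebner basis of the Jacobian ideal J(g) in C{u,v} is {-14*u*v/3 + 5*u/3 + v^4 + 4*v^3/3 - 5*v^2/3, u*v^2 - 4*u*v/3 + u/3 + 2*v^3/3 - v^2/3, u^2 + 2*u*v - u + v^2}; counting standard monomials gives mu = 6. Corank 1: A-series; mu = 6 gives A_6. Both have type A_6, hence right-equivalent.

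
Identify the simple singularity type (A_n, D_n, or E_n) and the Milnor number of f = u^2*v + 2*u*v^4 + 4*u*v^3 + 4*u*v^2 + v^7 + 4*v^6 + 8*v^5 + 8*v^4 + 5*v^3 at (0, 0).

The Hessian of f at 0 is [[0, 0], [0, 0]] with rank 0, so corank 2. A Groebner basis of the Jacobian ideal J(f) in C{u,v} is {v^3, u^2 - v^2, u*v + 2*v^2}; counting standard monomials gives mu = 4. Corank 2; j^3 = v*(u^2 + 4*u*v + 5*v^2) splits into three distinct lines over C (the quadratic factor has nonzero discriminant), so D_4.

Type D_{4}, Milnor number mu = 4.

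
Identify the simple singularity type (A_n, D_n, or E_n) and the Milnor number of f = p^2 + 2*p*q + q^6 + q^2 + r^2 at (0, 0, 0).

Type A5, Milnor number mu = 5.

The Hessian of f at 0 has rank 2. Corank 1: A-series; mu = 5 gives A_5.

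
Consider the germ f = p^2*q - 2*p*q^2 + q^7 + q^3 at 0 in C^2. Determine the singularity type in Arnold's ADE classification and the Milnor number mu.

The Hessian of f at 0 has rank 0. Corank 2; j^3 = q*(p - q)^2 has shape L^2 M (L != M), so D-series; mu = 8 gives D_8.

Type D8, Milnor number mu = 8.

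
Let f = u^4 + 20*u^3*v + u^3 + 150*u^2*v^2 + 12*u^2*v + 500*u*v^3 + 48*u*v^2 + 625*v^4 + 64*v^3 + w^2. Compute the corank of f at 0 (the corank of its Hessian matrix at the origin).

Hessian at 0 has rank 1.

2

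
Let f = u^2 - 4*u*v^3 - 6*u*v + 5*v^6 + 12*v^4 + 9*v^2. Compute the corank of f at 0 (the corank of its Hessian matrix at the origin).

1

The Hessian at 0 is [[2, -6], [-6, 18]] of rank 1; hence corank 1.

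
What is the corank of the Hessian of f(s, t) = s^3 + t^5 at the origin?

Hessian at 0 has rank 0.

2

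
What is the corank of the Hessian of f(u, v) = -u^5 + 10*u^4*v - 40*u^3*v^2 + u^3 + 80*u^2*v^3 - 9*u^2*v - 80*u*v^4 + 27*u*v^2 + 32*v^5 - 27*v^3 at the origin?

2

The Hessian at 0 is [[0, 0], [0, 0]] of rank 0; hence corank 2.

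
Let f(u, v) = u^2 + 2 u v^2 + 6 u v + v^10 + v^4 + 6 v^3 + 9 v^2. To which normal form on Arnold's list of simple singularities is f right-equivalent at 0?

The Hessian of f at 0 has rank 1. Corank 1: A-series; mu = 9 gives A_9.

A9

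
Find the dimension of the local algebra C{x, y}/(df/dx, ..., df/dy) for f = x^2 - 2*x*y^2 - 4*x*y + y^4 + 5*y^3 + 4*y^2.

The Hessian of f at 0 has rank 1. Corank 1: A-series; mu = 2 gives A_2.

2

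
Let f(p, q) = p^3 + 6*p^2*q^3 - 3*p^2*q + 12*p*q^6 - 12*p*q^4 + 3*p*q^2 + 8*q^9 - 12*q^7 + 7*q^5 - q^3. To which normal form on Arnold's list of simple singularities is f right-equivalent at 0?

The Hessian of f at 0 is [[0, 0], [0, 0]] with rank 0, so corank 2. A Groebner basis of the Jacobian ideal J(f) in C{p,q} is {p^2/4 + p*q^3 - p*q/2 + q^2/4, q^4, p^3 - 3*p*q^2 + 2*q^3, p^2*q - 2*p*q^2 + q^3}; counting standard monomials gives mu = 8. Corank 2; j^3 = (p - q)^3 is a perfect cube, so E-series; the 5-jet and mu = 8 give E_8.

E_8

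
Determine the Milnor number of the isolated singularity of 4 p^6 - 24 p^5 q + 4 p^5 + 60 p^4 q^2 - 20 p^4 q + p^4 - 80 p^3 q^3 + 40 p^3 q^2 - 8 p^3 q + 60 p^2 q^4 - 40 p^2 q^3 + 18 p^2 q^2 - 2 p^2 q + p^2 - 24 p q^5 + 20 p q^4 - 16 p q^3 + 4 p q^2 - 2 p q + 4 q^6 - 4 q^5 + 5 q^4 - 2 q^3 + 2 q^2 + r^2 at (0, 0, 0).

1

The Hessian of f at 0 is [[2, -2, 0], [-2, 4, 0], [0, 0, 2]] with rank 3, so corank 0. A Groebner basis of the Jacobian ideal J(f) in C{p,q,r} is {p, q, r}; counting standard monomials gives mu = 1. Corank 0: nondegenerate Morse point, so A_1.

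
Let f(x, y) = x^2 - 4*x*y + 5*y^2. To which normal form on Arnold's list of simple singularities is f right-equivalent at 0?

The Hessian of f at 0 has rank 2. Corank 0: nondegenerate Morse point, so A_1.

A_1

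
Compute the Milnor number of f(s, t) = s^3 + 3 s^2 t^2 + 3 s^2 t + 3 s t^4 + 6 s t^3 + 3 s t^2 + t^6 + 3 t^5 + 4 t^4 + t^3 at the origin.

6

The Hessian of f at 0 has rank 0. Corank 2; j^3 = (s + t)^3 is a perfect cube, so E-series; the 4-jet and mu = 6 give E_6.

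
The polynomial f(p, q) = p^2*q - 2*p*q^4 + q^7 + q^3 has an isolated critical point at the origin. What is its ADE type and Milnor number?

Type D4, Milnor number mu = 4.

The Hessian of f at 0 has rank 0. Corank 2; j^3 = q*(p^2 + q^2) splits into three distinct lines over C (the quadratic factor has nonzero discriminant), so D_4.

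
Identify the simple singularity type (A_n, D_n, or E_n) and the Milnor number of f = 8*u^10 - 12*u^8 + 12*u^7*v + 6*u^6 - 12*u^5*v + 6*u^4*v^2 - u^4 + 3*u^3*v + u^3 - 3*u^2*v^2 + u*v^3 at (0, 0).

The Hessian of f at 0 is [[0, 0], [0, 0]] with rank 0, so corank 2. A Groebner basis of the Jacobian ideal J(f) in C{u,v} is {3*u^2 + v^4 + v^3, u^3, u^2*v - u^2 - v^3/3, -2*u^2 + u*v^2 - 2*v^3/3}; counting standard monomials gives mu = 7. Corank 2; j^3 = u^3 is a perfect cube, so E-series; the 4-jet and mu = 7 give E_7.

Type E_7, Milnor number mu = 7.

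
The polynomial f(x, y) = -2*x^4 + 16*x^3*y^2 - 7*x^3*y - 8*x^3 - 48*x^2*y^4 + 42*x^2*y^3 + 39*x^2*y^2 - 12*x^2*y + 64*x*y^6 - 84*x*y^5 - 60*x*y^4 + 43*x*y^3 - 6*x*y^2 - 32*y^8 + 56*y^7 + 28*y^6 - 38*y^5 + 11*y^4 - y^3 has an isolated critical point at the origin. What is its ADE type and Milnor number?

Type E7, Milnor number mu = 7.

The Hessian of f at 0 is [[0, 0], [0, 0]] with rank 0, so corank 2. A Groebner basis of the Jacobian ideal J(f) in C{x,y} is {-768*x^2/3199 - 768*x*y/3199 + y^4 - 8*y^3/3199 - 192*y^2/3199, x^3 - 1188*x^2/3199 - 1188*x*y/3199 + 775*y^3/6398 - 297*y^2/3199, x^2*y + 1576*x^2/3199 + 1576*x*y/3199 - 2350*y^3/9597 + 394*y^2/3199, -224*x^2/457 + x*y^2 - 224*x*y/457 + 1357*y^3/2742 - 56*y^2/457}; counting standard monomials gives mu = 7. Corank 2; j^3 = -(2*x + y)^3 is a perfect cube, so E-series; the 4-jet and mu = 7 give E_7.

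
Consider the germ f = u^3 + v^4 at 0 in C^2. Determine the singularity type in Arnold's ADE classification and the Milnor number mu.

The Hessian of f at 0 is [[0, 0], [0, 0]] with rank 0, so corank 2. A Groebner basis of the Jacobian ideal J(f) in C{u,v} is {v^3, u^2}; counting standard monomials gives mu = 6. Corank 2; j^3 = u^3 is a perfect cube, so E-series; the 4-jet and mu = 6 give E_6.

Type E6, Milnor number mu = 6.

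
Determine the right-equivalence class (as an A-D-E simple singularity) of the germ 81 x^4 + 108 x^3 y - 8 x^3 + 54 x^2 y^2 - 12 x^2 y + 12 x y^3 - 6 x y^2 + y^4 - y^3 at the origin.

E6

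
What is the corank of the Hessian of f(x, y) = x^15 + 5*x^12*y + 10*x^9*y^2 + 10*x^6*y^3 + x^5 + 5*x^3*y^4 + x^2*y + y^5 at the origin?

2

Hessian at 0 has rank 0.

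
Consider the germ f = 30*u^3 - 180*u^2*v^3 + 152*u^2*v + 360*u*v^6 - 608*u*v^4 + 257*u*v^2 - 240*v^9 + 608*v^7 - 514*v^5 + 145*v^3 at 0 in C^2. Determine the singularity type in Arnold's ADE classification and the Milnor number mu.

The Hessian of f at 0 is [[0, 0], [0, 0]] with rank 0, so corank 2. A Groebner basis of the Jacobian ideal J(f) in C{u,v} is {v^3, u^2 - 71*v^2/26, u*v + 43*v^2/26}; counting standard monomials gives mu = 4. Corank 2; j^3 = (3*u + 5*v)*(10*u^2 + 34*u*v + 29*v^2) splits into three distinct lines over C (the quadratic factor has nonzero discriminant), so D_4.

Type D4, Milnor number mu = 4.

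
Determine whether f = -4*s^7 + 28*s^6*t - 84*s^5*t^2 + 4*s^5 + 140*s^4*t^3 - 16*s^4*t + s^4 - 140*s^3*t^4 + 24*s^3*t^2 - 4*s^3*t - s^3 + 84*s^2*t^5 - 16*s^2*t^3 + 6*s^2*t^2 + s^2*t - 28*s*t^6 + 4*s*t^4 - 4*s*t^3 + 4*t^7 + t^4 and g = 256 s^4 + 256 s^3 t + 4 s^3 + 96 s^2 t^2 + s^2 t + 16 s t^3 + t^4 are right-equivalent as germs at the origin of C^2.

Yes.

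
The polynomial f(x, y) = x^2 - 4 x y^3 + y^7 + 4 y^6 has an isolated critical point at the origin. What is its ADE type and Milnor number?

Type A_{6}, Milnor number mu = 6.

The Hessian of f at 0 has rank 1. Corank 1: A-series; mu = 6 gives A_6.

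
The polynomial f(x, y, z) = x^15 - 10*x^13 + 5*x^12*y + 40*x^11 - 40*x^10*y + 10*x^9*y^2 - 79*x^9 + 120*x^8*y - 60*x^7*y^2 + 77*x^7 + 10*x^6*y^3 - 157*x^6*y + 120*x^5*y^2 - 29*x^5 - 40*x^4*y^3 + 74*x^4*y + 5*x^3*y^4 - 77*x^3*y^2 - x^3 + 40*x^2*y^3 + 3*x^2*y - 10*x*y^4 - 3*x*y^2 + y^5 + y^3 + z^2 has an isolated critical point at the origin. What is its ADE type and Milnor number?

Type E8, Milnor number mu = 8.

The Hessian of f at 0 is [[0, 0, 0], [0, 0, 0], [0, 0, 2]] with rank 1, so corank 2. A Groebner basis of the Jacobian ideal J(f) in C{x,y,z} is {7*x^2/2 + x*y^3 - 7*x*y + 7*y^2/2, 4*x^2 - 8*x*y + y^4 + 4*y^2, x^3 - 3*x*y^2 + 2*y^3, x^2*y - 2*x*y^2 + y^3, z}; counting standard monomials gives mu = 8. Corank 2; j^3 = -(x - y)^3 is a perfect cube, so E-series; the 5-jet and mu = 8 give E_8.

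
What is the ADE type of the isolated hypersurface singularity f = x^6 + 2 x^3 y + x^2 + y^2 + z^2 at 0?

A_1

The Hessian of f at 0 is [[2, 0, 0], [0, 2, 0], [0, 0, 2]] with rank 3, so corank 0. A Groebner basis of the Jacobian ideal J(f) in C{x,y,z} is {x, y, z}; counting standard monomials gives mu = 1. Corank 0: nondegenerate Morse point, so A_1.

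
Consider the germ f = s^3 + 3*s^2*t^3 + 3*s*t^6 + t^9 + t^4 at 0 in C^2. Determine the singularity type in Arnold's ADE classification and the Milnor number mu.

Type E6, Milnor number mu = 6.

The Hessian of f at 0 has rank 0. Corank 2; j^3 = s^3 is a perfect cube, so E-series; the 4-jet and mu = 6 give E_6.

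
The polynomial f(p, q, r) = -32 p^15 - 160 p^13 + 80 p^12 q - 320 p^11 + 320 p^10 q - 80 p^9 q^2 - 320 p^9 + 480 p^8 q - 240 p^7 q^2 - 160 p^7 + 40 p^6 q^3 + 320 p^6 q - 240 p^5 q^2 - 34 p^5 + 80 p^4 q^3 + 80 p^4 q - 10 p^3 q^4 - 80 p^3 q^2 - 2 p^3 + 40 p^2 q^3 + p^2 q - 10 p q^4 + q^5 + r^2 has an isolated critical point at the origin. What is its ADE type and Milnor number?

The Hessian of f at 0 is [[0, 0, 0], [0, 0, 0], [0, 0, 2]] with rank 1, so corank 2. A Groebner basis of the Jacobian ideal J(f) in C{p,q,r} is {p*q/10 + q^4, p*q^2, p^2 - p*q/2, r}; counting standard monomials gives mu = 6. Corank 2; j^3 = -p^2*(2*p - q) has shape L^2 M (L != M), so D-series; mu = 6 gives D_6.

Type D_6, Milnor number mu = 6.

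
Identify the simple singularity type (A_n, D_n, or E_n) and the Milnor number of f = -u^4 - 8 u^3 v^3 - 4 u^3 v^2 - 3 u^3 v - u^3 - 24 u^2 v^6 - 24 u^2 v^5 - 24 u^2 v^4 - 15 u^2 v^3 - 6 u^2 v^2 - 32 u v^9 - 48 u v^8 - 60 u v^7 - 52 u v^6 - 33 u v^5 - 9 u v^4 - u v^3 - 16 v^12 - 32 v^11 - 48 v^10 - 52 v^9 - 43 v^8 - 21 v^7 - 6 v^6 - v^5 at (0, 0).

The Hessian of f at 0 is [[0, 0], [0, 0]] with rank 0, so corank 2. A Groebner basis of the Jacobian ideal J(f) in C{u,v} is {3*u^2/2 + v^4 + v^3/2, u^3, u^2*v - u^2/2 - v^3/6, -u^2/2 + u*v^2 - v^3/6}; counting standard monomials gives mu = 7. Corank 2; j^3 = -u^3 is a perfect cube, so E-series; the 4-jet and mu = 7 give E_7.

Type E7, Milnor number mu = 7.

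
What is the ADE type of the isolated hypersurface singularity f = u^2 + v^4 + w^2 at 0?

A_{3}

The Hessian of f at 0 has rank 2. Corank 1: A-series; mu = 3 gives A_3.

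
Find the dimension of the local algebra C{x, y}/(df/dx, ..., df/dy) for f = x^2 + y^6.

The Hessian of f at 0 has rank 1. Corank 1: A-series; mu = 5 gives A_5.

5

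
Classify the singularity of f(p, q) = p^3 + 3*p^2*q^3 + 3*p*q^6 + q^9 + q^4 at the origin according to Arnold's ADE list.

The Hessian of f at 0 has rank 0. Corank 2; j^3 = p^3 is a perfect cube, so E-series; the 4-jet and mu = 6 give E_6.

E_{6}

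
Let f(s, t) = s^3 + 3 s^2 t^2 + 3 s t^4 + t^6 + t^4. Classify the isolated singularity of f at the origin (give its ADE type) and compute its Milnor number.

The Hessian of f at 0 has rank 0. Corank 2; j^3 = s^3 is a perfect cube, so E-series; the 4-jet and mu = 6 give E_6.

Type E_{6}, Milnor number mu = 6.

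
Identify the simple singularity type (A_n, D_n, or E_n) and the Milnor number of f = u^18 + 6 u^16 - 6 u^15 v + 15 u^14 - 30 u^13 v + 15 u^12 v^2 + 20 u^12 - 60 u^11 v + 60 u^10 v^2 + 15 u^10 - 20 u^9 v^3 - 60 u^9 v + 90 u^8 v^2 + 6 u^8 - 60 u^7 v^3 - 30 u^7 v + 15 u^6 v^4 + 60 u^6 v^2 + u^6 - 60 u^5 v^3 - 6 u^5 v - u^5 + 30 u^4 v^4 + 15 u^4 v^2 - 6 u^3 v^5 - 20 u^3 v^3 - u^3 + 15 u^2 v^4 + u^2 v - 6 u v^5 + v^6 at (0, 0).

Type D_{7}, Milnor number mu = 7.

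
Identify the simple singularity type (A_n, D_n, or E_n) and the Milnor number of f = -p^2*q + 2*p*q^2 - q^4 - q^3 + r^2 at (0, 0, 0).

The Hessian of f at 0 is [[0, 0, 0], [0, 0, 0], [0, 0, 2]] with rank 1, so corank 2. A Groebner basis of the Jacobian ideal J(f) in C{p,q,r} is {p^3 + p^2/4 - q^2/4, p^2/4 + q^3 - q^2/4, p*q - q^2, r}; counting standard monomials gives mu = 5. Corank 2; j^3 = -q*(p - q)^2 has shape L^2 M (L != M), so D-series; mu = 5 gives D_5.

Type D_5, Milnor number mu = 5.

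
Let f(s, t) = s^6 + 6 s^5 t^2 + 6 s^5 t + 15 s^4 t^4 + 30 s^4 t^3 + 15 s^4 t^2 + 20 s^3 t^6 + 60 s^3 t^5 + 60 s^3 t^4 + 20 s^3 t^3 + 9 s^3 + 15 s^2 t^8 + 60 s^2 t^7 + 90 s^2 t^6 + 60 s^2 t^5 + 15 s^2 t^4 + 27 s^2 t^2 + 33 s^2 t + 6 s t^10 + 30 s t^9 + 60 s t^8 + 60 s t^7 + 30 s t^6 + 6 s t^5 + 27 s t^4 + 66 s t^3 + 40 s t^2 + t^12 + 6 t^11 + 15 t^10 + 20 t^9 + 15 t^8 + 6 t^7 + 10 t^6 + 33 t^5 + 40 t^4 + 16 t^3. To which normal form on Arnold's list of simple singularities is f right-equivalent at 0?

The Hessian of f at 0 has rank 0. Corank 2; j^3 = (s + t)*(3*s + 4*t)^2 has shape L^2 M (L != M), so D-series; mu = 7 gives D_7.

D7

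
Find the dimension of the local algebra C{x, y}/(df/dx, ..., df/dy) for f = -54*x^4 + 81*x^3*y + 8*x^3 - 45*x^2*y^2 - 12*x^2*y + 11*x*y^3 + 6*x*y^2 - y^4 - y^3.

The Hessian of f at 0 is [[0, 0], [0, 0]] with rank 0, so corank 2. A Groebner basis of the Jacobian ideal J(f) in C{x,y} is {256*x^2/3 - 256*x*y/3 + y^4 - 8*y^3/9 + 64*y^2/3, x^3 - 20*x^2/3 + 20*x*y/3 - y^3/18 - 5*y^2/3, x^2*y - 88*x^2/9 + 88*x*y/9 - 4*y^3/27 - 22*y^2/9, -32*x^2/3 + x*y^2 + 32*x*y/3 - 7*y^3/18 - 8*y^2/3}; counting standard monomials gives mu = 7. Corank 2; j^3 = (2*x - y)^3 is a perfect cube, so E-series; the 4-jet and mu = 7 give E_7.

7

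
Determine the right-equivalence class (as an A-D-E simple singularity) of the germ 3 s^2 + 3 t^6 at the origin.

The Hessian of f at 0 is [[6, 0], [0, 0]] with rank 1, so corank 1. A Groebner basis of the Jacobian ideal J(f) in C{s,t} is {t^5, s}; counting standard monomials gives mu = 5. Corank 1: A-series; mu = 5 gives A_5.

A5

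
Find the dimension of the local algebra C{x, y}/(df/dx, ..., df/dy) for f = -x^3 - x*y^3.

7

The Hessian of f at 0 is [[0, 0], [0, 0]] with rank 0, so corank 2. A Groebner basis of the Jacobian ideal J(f) in C{x,y} is {x^3, x*y^2, 3*x^2 + y^3}; counting standard monomials gives mu = 7. Corank 2; j^3 = -x^3 is a perfect cube, so E-series; the 4-jet and mu = 7 give E_7.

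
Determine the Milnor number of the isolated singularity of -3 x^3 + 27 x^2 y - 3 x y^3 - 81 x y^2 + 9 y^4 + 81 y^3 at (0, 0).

7

The Hessian of f at 0 has rank 0. Corank 2; j^3 = -3*(x - 3*y)^3 is a perfect cube, so E-series; the 4-jet and mu = 7 give E_7.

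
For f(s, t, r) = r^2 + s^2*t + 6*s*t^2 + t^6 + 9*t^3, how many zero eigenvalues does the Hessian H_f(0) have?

Hessian at 0 has rank 1.

2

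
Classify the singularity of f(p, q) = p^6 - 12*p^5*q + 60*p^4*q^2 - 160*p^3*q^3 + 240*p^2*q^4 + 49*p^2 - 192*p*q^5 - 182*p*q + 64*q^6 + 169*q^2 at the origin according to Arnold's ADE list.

The Hessian of f at 0 is [[98, -182], [-182, 338]] with rank 1, so corank 1. A Groebner basis of the Jacobian ideal J(f) in C{p,q} is {q^5, p - 13*q/7}; counting standard monomials gives mu = 5. Corank 1: A-series; mu = 5 gives A_5.

A_{5}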